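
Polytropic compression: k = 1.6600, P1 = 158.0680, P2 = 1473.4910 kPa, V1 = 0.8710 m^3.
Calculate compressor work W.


(k-1)/k = 0.3976
(P2/P1)^exp = 2.4292
W = 2.5152 * 158.0680 * 0.8710 * (2.4292 - 1) = 494.9059 kJ

494.9059 kJ


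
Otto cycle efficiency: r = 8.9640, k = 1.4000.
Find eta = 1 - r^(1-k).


r^(k-1) = 2.4044
eta = 1 - 1/2.4044 = 0.5841 = 58.4090%

58.4090%


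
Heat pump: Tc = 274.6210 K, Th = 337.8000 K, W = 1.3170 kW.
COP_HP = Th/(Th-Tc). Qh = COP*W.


COP = 337.8000 / 63.1790 = 5.3467
Qh = 5.3467 * 1.3170 = 7.0416 kW

COP = 5.3467, Qh = 7.0416 kW


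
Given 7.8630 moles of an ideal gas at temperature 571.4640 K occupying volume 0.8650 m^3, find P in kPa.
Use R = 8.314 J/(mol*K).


P = nRT/V = 7.8630 * 8.314 * 571.4640 / 0.8650
= 37358.3058 / 0.8650 = 43188.7928 Pa = 43.1888 kPa

43.1888 kPa


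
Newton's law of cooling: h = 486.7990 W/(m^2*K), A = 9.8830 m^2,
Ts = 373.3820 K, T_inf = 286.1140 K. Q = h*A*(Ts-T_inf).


dT = 87.2680 K
Q = 486.7990 * 9.8830 * 87.2680 = 419849.3602 W

419849.3602 W


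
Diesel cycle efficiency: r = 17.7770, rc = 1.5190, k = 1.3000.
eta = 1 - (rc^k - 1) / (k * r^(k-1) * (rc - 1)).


r^(k-1) = 2.3711
rc^k = 1.7220
eta = 0.5487 = 54.8716%

54.8716%


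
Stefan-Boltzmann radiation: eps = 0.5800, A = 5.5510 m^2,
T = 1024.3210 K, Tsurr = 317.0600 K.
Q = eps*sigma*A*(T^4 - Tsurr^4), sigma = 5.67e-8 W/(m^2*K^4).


T^4 = 1.1009e+12
Tsurr^4 = 1.0106e+10
Q = 0.5800 * 5.67e-8 * 5.5510 * 1.0908e+12 = 199123.0547 W

199123.0547 W


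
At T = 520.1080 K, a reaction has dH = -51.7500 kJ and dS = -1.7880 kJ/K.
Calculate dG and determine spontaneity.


T*dS = 520.1080 * -1.7880 = -929.9531 kJ
dG = -51.7500 + 929.9531 = 878.2031 kJ (non-spontaneous)

dG = 878.2031 kJ, non-spontaneous


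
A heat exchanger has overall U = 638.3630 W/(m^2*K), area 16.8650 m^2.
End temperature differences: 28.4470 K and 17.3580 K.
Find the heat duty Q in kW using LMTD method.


LMTD = 22.4479 K
Q = 638.3630 * 16.8650 * 22.4479 = 241673.4666 W = 241.6735 kW

241.6735 kW


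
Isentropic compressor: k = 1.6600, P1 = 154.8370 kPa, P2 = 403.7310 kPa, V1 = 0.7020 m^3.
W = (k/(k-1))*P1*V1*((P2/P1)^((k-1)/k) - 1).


(k-1)/k = 0.3976
(P2/P1)^exp = 1.4638
W = 2.5152 * 154.8370 * 0.7020 * (1.4638 - 1) = 126.7984 kJ

126.7984 kJ


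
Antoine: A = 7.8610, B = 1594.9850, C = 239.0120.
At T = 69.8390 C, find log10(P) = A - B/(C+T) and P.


C+T = 308.8510
B/(C+T) = 5.1643
log10(P) = 7.8610 - 5.1643 = 2.6967
P = 10^2.6967 = 497.4461 mmHg

497.4461 mmHg


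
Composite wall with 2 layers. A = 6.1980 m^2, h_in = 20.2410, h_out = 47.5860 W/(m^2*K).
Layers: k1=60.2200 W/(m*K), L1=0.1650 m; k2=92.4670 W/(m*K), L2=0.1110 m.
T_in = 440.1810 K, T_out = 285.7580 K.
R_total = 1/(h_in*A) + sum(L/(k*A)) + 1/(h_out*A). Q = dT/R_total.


R_conv_in = 1/(20.2410*6.1980) = 0.0080
R_1 = 0.1650/(60.2200*6.1980) = 0.0004
R_2 = 0.1110/(92.4670*6.1980) = 0.0002
R_conv_out = 1/(47.5860*6.1980) = 0.0034
R_total = 0.0120 K/W
Q = 154.4230 / 0.0120 = 12871.4146 W

R_total = 0.0120 K/W, Q = 12871.4146 W


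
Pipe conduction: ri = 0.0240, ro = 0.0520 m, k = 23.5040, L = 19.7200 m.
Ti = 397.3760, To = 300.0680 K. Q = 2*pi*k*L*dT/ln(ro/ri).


dT = 97.3080 K
ln(ro/ri) = 0.7732
Q = 2*pi*23.5040*19.7200*97.3080 / 0.7732 = 366514.3121 W

366514.3121 W


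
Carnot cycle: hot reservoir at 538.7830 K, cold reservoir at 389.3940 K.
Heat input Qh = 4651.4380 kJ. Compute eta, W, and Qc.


eta = 1 - 389.3940/538.7830 = 0.2773
W = 0.2773 * 4651.4380 = 1289.7097 kJ
Qc = 4651.4380 - 1289.7097 = 3361.7283 kJ

eta = 27.7271%, W = 1289.7097 kJ, Qc = 3361.7283 kJ


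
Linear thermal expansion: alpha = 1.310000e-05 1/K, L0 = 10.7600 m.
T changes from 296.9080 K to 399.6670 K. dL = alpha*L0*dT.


dT = 102.7590 K
dL = 1.310000e-05 * 10.7600 * 102.7590 = 0.014484 m
L_final = 10.774484 m

dL = 0.014484 m


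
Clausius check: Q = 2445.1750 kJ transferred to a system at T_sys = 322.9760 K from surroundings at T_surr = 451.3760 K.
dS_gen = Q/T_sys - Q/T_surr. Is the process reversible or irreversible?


dS_sys = 2445.1750/322.9760 = 7.5708 kJ/K
dS_surr = -2445.1750/451.3760 = -5.4172 kJ/K
dS_gen = 7.5708 - 5.4172 = 2.1536 kJ/K (irreversible)

dS_gen = 2.1536 kJ/K, irreversible


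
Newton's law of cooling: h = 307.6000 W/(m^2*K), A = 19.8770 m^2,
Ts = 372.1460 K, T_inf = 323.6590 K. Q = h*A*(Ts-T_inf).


dT = 48.4870 K
Q = 307.6000 * 19.8770 * 48.4870 = 296457.5281 W

296457.5281 W


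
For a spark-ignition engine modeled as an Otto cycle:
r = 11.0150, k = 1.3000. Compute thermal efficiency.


r^(k-1) = 2.0540
eta = 1 - 1/2.0540 = 0.5131 = 51.3139%

51.3139%


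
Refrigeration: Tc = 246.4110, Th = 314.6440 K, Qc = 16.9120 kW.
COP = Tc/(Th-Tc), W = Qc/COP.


COP = 246.4110 / 68.2330 = 3.6113
W = 16.9120 / 3.6113 = 4.6831 kW

COP = 3.6113, W = 4.6831 kW


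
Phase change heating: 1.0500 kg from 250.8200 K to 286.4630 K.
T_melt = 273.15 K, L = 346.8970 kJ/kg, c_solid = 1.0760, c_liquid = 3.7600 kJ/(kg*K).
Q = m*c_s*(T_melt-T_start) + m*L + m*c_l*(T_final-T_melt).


Q1 (sensible, solid) = 1.0500 * 1.0760 * 22.3300 = 25.2284 kJ
Q2 (latent) = 1.0500 * 346.8970 = 364.2418 kJ
Q3 (sensible, liquid) = 1.0500 * 3.7600 * 13.3130 = 52.5597 kJ
Q_total = 442.0300 kJ

442.0300 kJ


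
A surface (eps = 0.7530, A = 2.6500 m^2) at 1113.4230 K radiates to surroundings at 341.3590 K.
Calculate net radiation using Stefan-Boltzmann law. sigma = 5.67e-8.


T^4 = 1.5369e+12
Tsurr^4 = 1.3578e+10
Q = 0.7530 * 5.67e-8 * 2.6500 * 1.5233e+12 = 172349.7417 W

172349.7417 W


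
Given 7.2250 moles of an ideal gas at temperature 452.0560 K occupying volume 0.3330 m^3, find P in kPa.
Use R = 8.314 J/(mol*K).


P = nRT/V = 7.2250 * 8.314 * 452.0560 / 0.3330
= 27154.3936 / 0.3330 = 81544.7257 Pa = 81.5447 kPa

81.5447 kPa


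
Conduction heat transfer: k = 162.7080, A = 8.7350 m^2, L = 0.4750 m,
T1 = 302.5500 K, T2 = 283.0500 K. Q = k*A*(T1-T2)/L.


dT = 19.5000 K
Q = 162.7080 * 8.7350 * 19.5000 / 0.4750 = 58346.2324 W

58346.2324 W


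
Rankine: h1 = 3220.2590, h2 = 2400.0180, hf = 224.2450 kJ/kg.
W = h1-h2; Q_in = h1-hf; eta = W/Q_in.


W = 820.2410 kJ/kg
Q_in = 2996.0140 kJ/kg
eta = 0.2738 = 27.3777%

eta = 27.3777%


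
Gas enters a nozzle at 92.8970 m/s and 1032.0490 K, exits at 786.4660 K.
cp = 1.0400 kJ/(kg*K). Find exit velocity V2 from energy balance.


dT = 245.5830 K
2*cp*1000*dT = 510812.6400
V1^2 = 8629.8526
V2 = sqrt(519442.4926) = 720.7236 m/s

720.7236 m/s


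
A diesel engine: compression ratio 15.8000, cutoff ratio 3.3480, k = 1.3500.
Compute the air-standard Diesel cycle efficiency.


r^(k-1) = 2.6274
rc^k = 5.1105
eta = 0.5065 = 50.6452%

50.6452%


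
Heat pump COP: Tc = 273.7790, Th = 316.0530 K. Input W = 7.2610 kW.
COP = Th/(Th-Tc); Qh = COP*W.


COP = 316.0530 / 42.2740 = 7.4763
Qh = 7.4763 * 7.2610 = 54.2854 kW

COP = 7.4763, Qh = 54.2854 kW


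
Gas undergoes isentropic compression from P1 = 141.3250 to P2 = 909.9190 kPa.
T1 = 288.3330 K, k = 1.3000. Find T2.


(k-1)/k = 0.2308
(P2/P1)^exp = 1.5369
T2 = 288.3330 * 1.5369 = 443.1357 K

443.1357 K


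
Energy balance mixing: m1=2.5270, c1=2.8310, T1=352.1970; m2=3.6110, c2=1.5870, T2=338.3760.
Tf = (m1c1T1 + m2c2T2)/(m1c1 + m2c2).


num = 4458.7119
den = 12.8846
Tf = 346.0499 K

346.0499 K


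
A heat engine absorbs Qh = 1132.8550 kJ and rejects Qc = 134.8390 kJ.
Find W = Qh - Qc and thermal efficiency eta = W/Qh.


W = 1132.8550 - 134.8390 = 998.0160 kJ
eta = 998.0160 / 1132.8550 = 0.8810 = 88.0974%

W = 998.0160 kJ, eta = 88.0974%


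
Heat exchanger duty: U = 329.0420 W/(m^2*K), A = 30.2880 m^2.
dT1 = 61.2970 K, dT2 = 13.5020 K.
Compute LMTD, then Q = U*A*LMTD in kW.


LMTD = 31.5918 K
Q = 329.0420 * 30.2880 * 31.5918 = 314844.5373 W = 314.8445 kW

314.8445 kW


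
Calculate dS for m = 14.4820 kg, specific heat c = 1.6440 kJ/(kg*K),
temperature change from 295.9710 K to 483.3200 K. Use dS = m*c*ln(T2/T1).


T2/T1 = 1.6330
ln(T2/T1) = 0.4904
dS = 14.4820 * 1.6440 * 0.4904 = 11.6761 kJ/K

11.6761 kJ/K


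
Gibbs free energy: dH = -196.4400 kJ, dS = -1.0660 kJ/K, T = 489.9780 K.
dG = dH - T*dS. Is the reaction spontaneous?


T*dS = 489.9780 * -1.0660 = -522.3165 kJ
dG = -196.4400 + 522.3165 = 325.8765 kJ (non-spontaneous)

dG = 325.8765 kJ, non-spontaneous


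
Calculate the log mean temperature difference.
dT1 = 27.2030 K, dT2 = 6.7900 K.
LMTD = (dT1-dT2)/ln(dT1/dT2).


dT1/dT2 = 4.0063
ln(dT1/dT2) = 1.3879
LMTD = 20.4130 / 1.3879 = 14.7081 K

14.7081 K


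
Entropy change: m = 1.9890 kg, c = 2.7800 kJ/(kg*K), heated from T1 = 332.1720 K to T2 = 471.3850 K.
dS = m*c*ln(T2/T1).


T2/T1 = 1.4191
ln(T2/T1) = 0.3500
dS = 1.9890 * 2.7800 * 0.3500 = 1.9354 kJ/K

1.9354 kJ/K


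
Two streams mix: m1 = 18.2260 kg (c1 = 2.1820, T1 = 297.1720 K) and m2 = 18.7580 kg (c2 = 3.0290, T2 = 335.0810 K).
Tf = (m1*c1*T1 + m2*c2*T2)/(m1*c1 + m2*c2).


num = 30856.8987
den = 96.5871
Tf = 319.4722 K

319.4722 K


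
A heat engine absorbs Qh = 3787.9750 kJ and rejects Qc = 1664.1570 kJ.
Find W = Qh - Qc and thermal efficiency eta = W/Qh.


W = 3787.9750 - 1664.1570 = 2123.8180 kJ
eta = 2123.8180 / 3787.9750 = 0.5607 = 56.0674%

W = 2123.8180 kJ, eta = 56.0674%


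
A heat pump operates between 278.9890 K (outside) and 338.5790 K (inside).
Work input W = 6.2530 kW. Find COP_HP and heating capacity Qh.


COP = 338.5790 / 59.5900 = 5.6818
Qh = 5.6818 * 6.2530 = 35.5284 kW

COP = 5.6818, Qh = 35.5284 kW


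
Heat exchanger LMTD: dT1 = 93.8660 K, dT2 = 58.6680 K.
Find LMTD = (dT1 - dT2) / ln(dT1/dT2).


dT1/dT2 = 1.6000
ln(dT1/dT2) = 0.4700
LMTD = 35.1980 / 0.4700 = 74.8935 K

74.8935 K


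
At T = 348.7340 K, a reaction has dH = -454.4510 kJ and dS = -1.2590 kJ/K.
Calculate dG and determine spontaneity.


T*dS = 348.7340 * -1.2590 = -439.0561 kJ
dG = -454.4510 + 439.0561 = -15.3949 kJ (spontaneous)

dG = -15.3949 kJ, spontaneous


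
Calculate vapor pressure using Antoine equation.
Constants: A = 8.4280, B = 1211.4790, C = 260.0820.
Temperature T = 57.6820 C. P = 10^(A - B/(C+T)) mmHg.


C+T = 317.7640
B/(C+T) = 3.8125
log10(P) = 8.4280 - 3.8125 = 4.6155
P = 10^4.6155 = 41256.1026 mmHg

41256.1026 mmHg


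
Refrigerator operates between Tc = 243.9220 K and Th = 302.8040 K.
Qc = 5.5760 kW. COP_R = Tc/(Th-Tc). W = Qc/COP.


COP = 243.9220 / 58.8820 = 4.1426
W = 5.5760 / 4.1426 = 1.3460 kW

COP = 4.1426, W = 1.3460 kW


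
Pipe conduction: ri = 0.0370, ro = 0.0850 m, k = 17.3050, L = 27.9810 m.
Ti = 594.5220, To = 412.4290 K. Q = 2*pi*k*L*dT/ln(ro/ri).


dT = 182.0930 K
ln(ro/ri) = 0.8317
Q = 2*pi*17.3050*27.9810*182.0930 / 0.8317 = 666076.0866 W

666076.0866 W


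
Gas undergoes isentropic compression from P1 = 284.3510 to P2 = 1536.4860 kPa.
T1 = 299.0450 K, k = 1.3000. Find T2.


(k-1)/k = 0.2308
(P2/P1)^exp = 1.4760
T2 = 299.0450 * 1.4760 = 441.3825 K

441.3825 K


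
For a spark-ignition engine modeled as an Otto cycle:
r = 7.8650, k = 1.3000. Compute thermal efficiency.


r^(k-1) = 1.8566
eta = 1 - 1/1.8566 = 0.4614 = 46.1370%

46.1370%


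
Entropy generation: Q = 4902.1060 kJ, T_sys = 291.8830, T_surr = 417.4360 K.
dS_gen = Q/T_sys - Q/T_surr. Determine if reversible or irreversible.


dS_sys = 4902.1060/291.8830 = 16.7948 kJ/K
dS_surr = -4902.1060/417.4360 = -11.7434 kJ/K
dS_gen = 16.7948 - 11.7434 = 5.0514 kJ/K (irreversible)

dS_gen = 5.0514 kJ/K, irreversible


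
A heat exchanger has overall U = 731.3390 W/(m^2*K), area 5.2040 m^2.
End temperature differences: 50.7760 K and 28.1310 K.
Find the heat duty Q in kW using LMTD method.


LMTD = 38.3455 K
Q = 731.3390 * 5.2040 * 38.3455 = 145938.7000 W = 145.9387 kW

145.9387 kW


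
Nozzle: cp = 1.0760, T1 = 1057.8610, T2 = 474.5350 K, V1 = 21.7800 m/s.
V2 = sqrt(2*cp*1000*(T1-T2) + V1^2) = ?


dT = 583.3260 K
2*cp*1000*dT = 1255317.5520
V1^2 = 474.3684
V2 = sqrt(1255791.9204) = 1120.6212 m/s

1120.6212 m/s


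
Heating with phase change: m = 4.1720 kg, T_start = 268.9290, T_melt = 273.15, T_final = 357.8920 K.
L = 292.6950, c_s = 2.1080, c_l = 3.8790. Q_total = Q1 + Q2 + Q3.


Q1 (sensible, solid) = 4.1720 * 2.1080 * 4.2210 = 37.1219 kJ
Q2 (latent) = 4.1720 * 292.6950 = 1221.1235 kJ
Q3 (sensible, liquid) = 4.1720 * 3.8790 * 84.7420 = 1371.3957 kJ
Q_total = 2629.6412 kJ

2629.6412 kJ


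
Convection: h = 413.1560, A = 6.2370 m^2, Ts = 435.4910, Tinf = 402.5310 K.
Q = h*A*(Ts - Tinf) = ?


dT = 32.9600 K
Q = 413.1560 * 6.2370 * 32.9600 = 84933.1069 W

84933.1069 W


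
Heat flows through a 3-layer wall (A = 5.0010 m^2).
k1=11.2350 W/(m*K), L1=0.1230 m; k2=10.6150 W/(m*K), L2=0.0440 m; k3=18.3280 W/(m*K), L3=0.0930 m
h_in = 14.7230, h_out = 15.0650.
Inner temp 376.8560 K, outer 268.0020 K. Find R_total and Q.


R_conv_in = 1/(14.7230*5.0010) = 0.0136
R_1 = 0.1230/(11.2350*5.0010) = 0.0022
R_2 = 0.0440/(10.6150*5.0010) = 0.0008
R_3 = 0.0930/(18.3280*5.0010) = 0.0010
R_conv_out = 1/(15.0650*5.0010) = 0.0133
R_total = 0.0309 K/W
Q = 108.8540 / 0.0309 = 3524.2365 W

R_total = 0.0309 K/W, Q = 3524.2365 W


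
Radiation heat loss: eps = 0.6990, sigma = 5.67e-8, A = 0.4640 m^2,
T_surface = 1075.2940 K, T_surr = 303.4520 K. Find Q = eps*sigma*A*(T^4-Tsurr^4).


T^4 = 1.3369e+12
Tsurr^4 = 8.4793e+09
Q = 0.6990 * 5.67e-8 * 0.4640 * 1.3285e+12 = 24430.0232 W

24430.0232 W


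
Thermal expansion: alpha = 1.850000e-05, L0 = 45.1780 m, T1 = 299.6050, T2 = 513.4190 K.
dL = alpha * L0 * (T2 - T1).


dT = 213.8140 K
dL = 1.850000e-05 * 45.1780 * 213.8140 = 0.178704 m
L_final = 45.356704 m

dL = 0.178704 m


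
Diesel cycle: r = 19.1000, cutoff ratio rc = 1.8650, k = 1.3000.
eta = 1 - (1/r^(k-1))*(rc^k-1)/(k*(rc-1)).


r^(k-1) = 2.4228
rc^k = 2.2484
eta = 0.5418 = 54.1752%

54.1752%


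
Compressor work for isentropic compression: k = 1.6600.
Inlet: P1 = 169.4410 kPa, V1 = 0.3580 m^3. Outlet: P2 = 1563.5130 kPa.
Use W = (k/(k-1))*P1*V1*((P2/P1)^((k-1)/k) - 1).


(k-1)/k = 0.3976
(P2/P1)^exp = 2.4194
W = 2.5152 * 169.4410 * 0.3580 * (2.4194 - 1) = 216.5561 kJ

216.5561 kJ


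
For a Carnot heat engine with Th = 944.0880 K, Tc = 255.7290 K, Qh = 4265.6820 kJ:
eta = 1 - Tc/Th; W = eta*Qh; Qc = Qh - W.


eta = 1 - 255.7290/944.0880 = 0.7291
W = 0.7291 * 4265.6820 = 3110.2192 kJ
Qc = 4265.6820 - 3110.2192 = 1155.4628 kJ

eta = 72.9126%, W = 3110.2192 kJ, Qc = 1155.4628 kJ


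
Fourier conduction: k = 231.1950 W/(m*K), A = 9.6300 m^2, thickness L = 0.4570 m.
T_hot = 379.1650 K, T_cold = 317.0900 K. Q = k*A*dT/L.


dT = 62.0750 K
Q = 231.1950 * 9.6300 * 62.0750 / 0.4570 = 302416.3398 W

302416.3398 W


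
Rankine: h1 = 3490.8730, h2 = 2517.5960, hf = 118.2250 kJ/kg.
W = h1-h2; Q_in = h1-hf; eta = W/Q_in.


W = 973.2770 kJ/kg
Q_in = 3372.6480 kJ/kg
eta = 0.2886 = 28.8579%

eta = 28.8579%


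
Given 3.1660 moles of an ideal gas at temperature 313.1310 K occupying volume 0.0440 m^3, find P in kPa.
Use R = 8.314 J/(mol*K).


P = nRT/V = 3.1660 * 8.314 * 313.1310 / 0.0440
= 8242.2730 / 0.0440 = 187324.3866 Pa = 187.3244 kPa

187.3244 kPa


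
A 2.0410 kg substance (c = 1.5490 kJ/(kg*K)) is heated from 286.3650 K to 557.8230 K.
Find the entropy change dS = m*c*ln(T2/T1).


T2/T1 = 1.9479
ln(T2/T1) = 0.6668
dS = 2.0410 * 1.5490 * 0.6668 = 2.1080 kJ/K

2.1080 kJ/K


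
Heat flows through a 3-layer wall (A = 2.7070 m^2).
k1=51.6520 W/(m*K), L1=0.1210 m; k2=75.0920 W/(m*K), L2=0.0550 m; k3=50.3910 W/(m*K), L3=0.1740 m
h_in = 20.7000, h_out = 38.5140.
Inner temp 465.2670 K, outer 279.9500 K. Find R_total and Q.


R_conv_in = 1/(20.7000*2.7070) = 0.0178
R_1 = 0.1210/(51.6520*2.7070) = 0.0009
R_2 = 0.0550/(75.0920*2.7070) = 0.0003
R_3 = 0.1740/(50.3910*2.7070) = 0.0013
R_conv_out = 1/(38.5140*2.7070) = 0.0096
R_total = 0.0298 K/W
Q = 185.3170 / 0.0298 = 6208.4402 W

R_total = 0.0298 K/W, Q = 6208.4402 W


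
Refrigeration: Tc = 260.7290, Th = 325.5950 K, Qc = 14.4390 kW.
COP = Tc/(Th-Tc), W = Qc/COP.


COP = 260.7290 / 64.8660 = 4.0195
W = 14.4390 / 4.0195 = 3.5922 kW

COP = 4.0195, W = 3.5922 kW


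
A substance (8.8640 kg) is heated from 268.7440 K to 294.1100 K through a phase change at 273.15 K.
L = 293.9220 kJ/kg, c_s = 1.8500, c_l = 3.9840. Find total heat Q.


Q1 (sensible, solid) = 8.8640 * 1.8500 * 4.4060 = 72.2514 kJ
Q2 (latent) = 8.8640 * 293.9220 = 2605.3246 kJ
Q3 (sensible, liquid) = 8.8640 * 3.9840 * 20.9600 = 740.1851 kJ
Q_total = 3417.7611 kJ

3417.7611 kJ


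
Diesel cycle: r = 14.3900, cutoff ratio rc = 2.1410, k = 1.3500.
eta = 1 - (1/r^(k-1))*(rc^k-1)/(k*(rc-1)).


r^(k-1) = 2.5429
rc^k = 2.7947
eta = 0.5418 = 54.1809%

54.1809%


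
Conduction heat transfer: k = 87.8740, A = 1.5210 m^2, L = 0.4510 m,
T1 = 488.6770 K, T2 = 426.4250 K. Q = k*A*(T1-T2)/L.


dT = 62.2520 K
Q = 87.8740 * 1.5210 * 62.2520 / 0.4510 = 18448.7258 W

18448.7258 W


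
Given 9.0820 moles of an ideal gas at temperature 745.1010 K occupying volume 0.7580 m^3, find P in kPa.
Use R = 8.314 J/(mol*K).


P = nRT/V = 9.0820 * 8.314 * 745.1010 / 0.7580
= 56260.8985 / 0.7580 = 74222.8213 Pa = 74.2228 kPa

74.2228 kPa


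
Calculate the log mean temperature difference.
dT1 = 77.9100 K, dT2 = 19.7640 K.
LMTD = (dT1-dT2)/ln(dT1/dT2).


dT1/dT2 = 3.9420
ln(dT1/dT2) = 1.3717
LMTD = 58.1460 / 1.3717 = 42.3900 K

42.3900 K


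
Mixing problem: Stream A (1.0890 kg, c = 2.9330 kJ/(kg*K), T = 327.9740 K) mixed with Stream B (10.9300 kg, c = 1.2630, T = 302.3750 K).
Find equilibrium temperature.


num = 5221.7240
den = 16.9986
Tf = 307.1850 K

307.1850 K


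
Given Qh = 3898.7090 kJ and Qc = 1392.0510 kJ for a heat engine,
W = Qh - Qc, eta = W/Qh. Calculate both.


W = 3898.7090 - 1392.0510 = 2506.6580 kJ
eta = 2506.6580 / 3898.7090 = 0.6429 = 64.2946%

W = 2506.6580 kJ, eta = 64.2946%


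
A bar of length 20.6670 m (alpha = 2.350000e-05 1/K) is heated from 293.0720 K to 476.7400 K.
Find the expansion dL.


dT = 183.6680 K
dL = 2.350000e-05 * 20.6670 * 183.6680 = 0.089203 m
L_final = 20.756203 m

dL = 0.089203 m


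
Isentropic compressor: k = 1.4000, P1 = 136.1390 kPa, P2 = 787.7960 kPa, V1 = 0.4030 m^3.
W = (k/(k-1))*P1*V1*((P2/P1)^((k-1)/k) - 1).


(k-1)/k = 0.2857
(P2/P1)^exp = 1.6513
W = 3.5000 * 136.1390 * 0.4030 * (1.6513 - 1) = 125.0737 kJ

125.0737 kJ


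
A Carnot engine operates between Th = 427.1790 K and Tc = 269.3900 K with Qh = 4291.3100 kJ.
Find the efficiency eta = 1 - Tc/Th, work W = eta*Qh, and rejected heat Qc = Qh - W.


eta = 1 - 269.3900/427.1790 = 0.3694
W = 0.3694 * 4291.3100 = 1585.1002 kJ
Qc = 4291.3100 - 1585.1002 = 2706.2098 kJ

eta = 36.9374%, W = 1585.1002 kJ, Qc = 2706.2098 kJ


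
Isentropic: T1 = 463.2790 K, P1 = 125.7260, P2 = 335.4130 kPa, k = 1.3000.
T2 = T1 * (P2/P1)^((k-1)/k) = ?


(k-1)/k = 0.2308
(P2/P1)^exp = 1.2541
T2 = 463.2790 * 1.2541 = 581.0132 K

581.0132 K


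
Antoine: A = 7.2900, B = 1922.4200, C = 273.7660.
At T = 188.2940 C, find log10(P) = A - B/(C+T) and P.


C+T = 462.0600
B/(C+T) = 4.1605
log10(P) = 7.2900 - 4.1605 = 3.1295
P = 10^3.1295 = 1347.2807 mmHg

1347.2807 mmHg


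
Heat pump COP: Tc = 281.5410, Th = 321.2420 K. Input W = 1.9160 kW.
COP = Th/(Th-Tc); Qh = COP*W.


COP = 321.2420 / 39.7010 = 8.0915
Qh = 8.0915 * 1.9160 = 15.5034 kW

COP = 8.0915, Qh = 15.5034 kW


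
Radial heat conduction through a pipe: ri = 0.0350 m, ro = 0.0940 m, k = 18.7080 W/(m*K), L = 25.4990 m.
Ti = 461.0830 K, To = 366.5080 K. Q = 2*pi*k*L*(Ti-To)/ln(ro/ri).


dT = 94.5750 K
ln(ro/ri) = 0.9879
Q = 2*pi*18.7080*25.4990*94.5750 / 0.9879 = 286928.1806 W

286928.1806 W


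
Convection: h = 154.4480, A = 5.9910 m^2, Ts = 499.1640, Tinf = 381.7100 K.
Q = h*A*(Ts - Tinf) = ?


dT = 117.4540 K
Q = 154.4480 * 5.9910 * 117.4540 = 108679.9475 W

108679.9475 W


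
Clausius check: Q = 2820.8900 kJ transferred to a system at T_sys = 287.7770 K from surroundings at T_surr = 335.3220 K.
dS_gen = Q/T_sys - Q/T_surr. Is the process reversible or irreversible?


dS_sys = 2820.8900/287.7770 = 9.8023 kJ/K
dS_surr = -2820.8900/335.3220 = -8.4125 kJ/K
dS_gen = 9.8023 - 8.4125 = 1.3899 kJ/K (irreversible)

dS_gen = 1.3899 kJ/K, irreversible


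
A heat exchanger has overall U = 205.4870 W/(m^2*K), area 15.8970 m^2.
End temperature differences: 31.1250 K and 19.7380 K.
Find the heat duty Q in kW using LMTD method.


LMTD = 25.0008 K
Q = 205.4870 * 15.8970 * 25.0008 = 81668.2452 W = 81.6682 kW

81.6682 kW


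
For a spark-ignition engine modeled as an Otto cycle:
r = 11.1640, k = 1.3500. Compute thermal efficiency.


r^(k-1) = 2.3267
eta = 1 - 1/2.3267 = 0.5702 = 57.0203%

57.0203%


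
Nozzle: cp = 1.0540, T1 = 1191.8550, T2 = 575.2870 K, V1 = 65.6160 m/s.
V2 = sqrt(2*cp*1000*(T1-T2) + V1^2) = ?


dT = 616.5680 K
2*cp*1000*dT = 1299725.3440
V1^2 = 4305.4595
V2 = sqrt(1304030.8035) = 1141.9417 m/s

1141.9417 m/s


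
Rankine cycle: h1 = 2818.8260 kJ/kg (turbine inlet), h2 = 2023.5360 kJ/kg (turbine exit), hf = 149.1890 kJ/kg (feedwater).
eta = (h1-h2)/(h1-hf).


W = 795.2900 kJ/kg
Q_in = 2669.6370 kJ/kg
eta = 0.2979 = 29.7902%

eta = 29.7902%


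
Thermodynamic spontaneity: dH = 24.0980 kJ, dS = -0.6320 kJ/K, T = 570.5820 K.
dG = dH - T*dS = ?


T*dS = 570.5820 * -0.6320 = -360.6078 kJ
dG = 24.0980 + 360.6078 = 384.7058 kJ (non-spontaneous)

dG = 384.7058 kJ, non-spontaneous


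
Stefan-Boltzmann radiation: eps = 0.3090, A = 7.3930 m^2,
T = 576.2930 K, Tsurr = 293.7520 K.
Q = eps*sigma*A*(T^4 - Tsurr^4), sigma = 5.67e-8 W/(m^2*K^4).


T^4 = 1.1030e+11
Tsurr^4 = 7.4460e+09
Q = 0.3090 * 5.67e-8 * 7.3930 * 1.0285e+11 = 13322.3586 W

13322.3586 W


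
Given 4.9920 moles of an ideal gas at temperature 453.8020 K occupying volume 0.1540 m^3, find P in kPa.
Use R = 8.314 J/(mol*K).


P = nRT/V = 4.9920 * 8.314 * 453.8020 / 0.1540
= 18834.3659 / 0.1540 = 122301.0770 Pa = 122.3011 kPa

122.3011 kPa


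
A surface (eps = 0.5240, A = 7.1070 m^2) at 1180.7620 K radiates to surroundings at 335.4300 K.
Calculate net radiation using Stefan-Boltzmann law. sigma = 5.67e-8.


T^4 = 1.9438e+12
Tsurr^4 = 1.2659e+10
Q = 0.5240 * 5.67e-8 * 7.1070 * 1.9311e+12 = 407767.3720 W

407767.3720 W


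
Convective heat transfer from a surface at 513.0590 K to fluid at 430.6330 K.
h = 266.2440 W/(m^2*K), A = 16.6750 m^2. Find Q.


dT = 82.4260 K
Q = 266.2440 * 16.6750 * 82.4260 = 365940.0110 W

365940.0110 W


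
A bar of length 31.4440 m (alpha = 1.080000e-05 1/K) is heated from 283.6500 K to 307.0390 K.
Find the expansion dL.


dT = 23.3890 K
dL = 1.080000e-05 * 31.4440 * 23.3890 = 0.007943 m
L_final = 31.451943 m

dL = 0.007943 m


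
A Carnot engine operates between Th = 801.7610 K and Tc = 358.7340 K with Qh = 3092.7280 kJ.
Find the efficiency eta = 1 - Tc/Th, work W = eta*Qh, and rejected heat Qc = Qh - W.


eta = 1 - 358.7340/801.7610 = 0.5526
W = 0.5526 * 3092.7280 = 1708.9407 kJ
Qc = 3092.7280 - 1708.9407 = 1383.7873 kJ

eta = 55.2567%, W = 1708.9407 kJ, Qc = 1383.7873 kJ


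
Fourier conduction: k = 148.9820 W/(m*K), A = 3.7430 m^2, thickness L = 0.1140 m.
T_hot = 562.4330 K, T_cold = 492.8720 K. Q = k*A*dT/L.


dT = 69.5610 K
Q = 148.9820 * 3.7430 * 69.5610 / 0.1140 = 340262.8949 W

340262.8949 W


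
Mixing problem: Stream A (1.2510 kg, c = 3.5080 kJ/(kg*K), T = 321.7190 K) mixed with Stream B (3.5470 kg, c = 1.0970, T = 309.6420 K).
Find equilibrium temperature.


num = 2616.7017
den = 8.2796
Tf = 316.0433 K

316.0433 K


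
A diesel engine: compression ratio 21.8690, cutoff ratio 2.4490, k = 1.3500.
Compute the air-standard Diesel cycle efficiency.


r^(k-1) = 2.9440
rc^k = 3.3507
eta = 0.5918 = 59.1818%

59.1818%


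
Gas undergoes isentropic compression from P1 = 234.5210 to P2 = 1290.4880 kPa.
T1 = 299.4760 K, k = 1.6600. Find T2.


(k-1)/k = 0.3976
(P2/P1)^exp = 1.9699
T2 = 299.4760 * 1.9699 = 589.9380 K

589.9380 K


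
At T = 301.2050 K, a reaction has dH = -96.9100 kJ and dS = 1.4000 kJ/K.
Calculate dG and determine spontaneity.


T*dS = 301.2050 * 1.4000 = 421.6870 kJ
dG = -96.9100 - 421.6870 = -518.5970 kJ (spontaneous)

dG = -518.5970 kJ, spontaneous


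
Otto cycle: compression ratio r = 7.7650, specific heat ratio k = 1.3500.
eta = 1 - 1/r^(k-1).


r^(k-1) = 2.0490
eta = 1 - 1/2.0490 = 0.5120 = 51.1966%

51.1966%


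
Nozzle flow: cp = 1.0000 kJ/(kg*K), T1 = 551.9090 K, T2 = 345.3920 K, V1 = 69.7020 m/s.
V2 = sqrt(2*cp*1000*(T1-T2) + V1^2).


dT = 206.5170 K
2*cp*1000*dT = 413034.0000
V1^2 = 4858.3688
V2 = sqrt(417892.3688) = 646.4460 m/s

646.4460 m/s


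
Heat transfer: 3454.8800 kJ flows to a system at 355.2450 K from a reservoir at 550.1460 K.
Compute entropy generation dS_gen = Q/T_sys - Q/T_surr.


dS_sys = 3454.8800/355.2450 = 9.7253 kJ/K
dS_surr = -3454.8800/550.1460 = -6.2799 kJ/K
dS_gen = 9.7253 - 6.2799 = 3.4454 kJ/K (irreversible)

dS_gen = 3.4454 kJ/K, irreversible


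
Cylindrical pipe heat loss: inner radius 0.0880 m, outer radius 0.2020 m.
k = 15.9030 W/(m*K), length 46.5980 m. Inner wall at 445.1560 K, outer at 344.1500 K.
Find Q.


dT = 101.0060 K
ln(ro/ri) = 0.8309
Q = 2*pi*15.9030*46.5980*101.0060 / 0.8309 = 565989.6330 W

565989.6330 W


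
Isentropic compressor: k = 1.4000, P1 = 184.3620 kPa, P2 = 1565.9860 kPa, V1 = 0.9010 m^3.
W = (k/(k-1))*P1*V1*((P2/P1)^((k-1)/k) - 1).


(k-1)/k = 0.2857
(P2/P1)^exp = 1.8427
W = 3.5000 * 184.3620 * 0.9010 * (1.8427 - 1) = 489.9514 kJ

489.9514 kJ


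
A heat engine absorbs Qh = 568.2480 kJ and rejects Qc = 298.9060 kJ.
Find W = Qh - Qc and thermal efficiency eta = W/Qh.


W = 568.2480 - 298.9060 = 269.3420 kJ
eta = 269.3420 / 568.2480 = 0.4740 = 47.3987%

W = 269.3420 kJ, eta = 47.3987%


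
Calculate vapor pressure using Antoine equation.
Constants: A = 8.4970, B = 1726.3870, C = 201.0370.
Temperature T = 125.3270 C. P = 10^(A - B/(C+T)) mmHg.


C+T = 326.3640
B/(C+T) = 5.2898
log10(P) = 8.4970 - 5.2898 = 3.2072
P = 10^3.2072 = 1611.5386 mmHg

1611.5386 mmHg


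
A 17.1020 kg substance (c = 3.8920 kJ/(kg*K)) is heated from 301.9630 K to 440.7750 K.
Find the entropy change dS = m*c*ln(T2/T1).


T2/T1 = 1.4597
ln(T2/T1) = 0.3782
dS = 17.1020 * 3.8920 * 0.3782 = 25.1754 kJ/K

25.1754 kJ/K


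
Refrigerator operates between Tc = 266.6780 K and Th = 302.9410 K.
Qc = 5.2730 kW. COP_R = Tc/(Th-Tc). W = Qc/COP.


COP = 266.6780 / 36.2630 = 7.3540
W = 5.2730 / 7.3540 = 0.7170 kW

COP = 7.3540, W = 0.7170 kW


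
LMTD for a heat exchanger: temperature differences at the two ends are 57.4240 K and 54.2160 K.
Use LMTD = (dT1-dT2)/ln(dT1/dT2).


dT1/dT2 = 1.0592
ln(dT1/dT2) = 0.0575
LMTD = 3.2080 / 0.0575 = 55.8046 K

55.8046 K


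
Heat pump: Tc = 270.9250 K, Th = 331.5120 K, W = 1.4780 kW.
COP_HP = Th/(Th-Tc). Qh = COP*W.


COP = 331.5120 / 60.5870 = 5.4717
Qh = 5.4717 * 1.4780 = 8.0871 kW

COP = 5.4717, Qh = 8.0871 kW


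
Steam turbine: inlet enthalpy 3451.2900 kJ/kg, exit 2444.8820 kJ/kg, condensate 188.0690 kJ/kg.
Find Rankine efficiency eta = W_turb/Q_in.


W = 1006.4080 kJ/kg
Q_in = 3263.2210 kJ/kg
eta = 0.3084 = 30.8409%

eta = 30.8409%


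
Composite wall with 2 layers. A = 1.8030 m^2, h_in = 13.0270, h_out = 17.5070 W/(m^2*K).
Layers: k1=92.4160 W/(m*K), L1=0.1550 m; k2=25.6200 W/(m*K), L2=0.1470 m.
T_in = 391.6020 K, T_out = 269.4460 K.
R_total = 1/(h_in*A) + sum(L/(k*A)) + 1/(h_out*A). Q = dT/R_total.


R_conv_in = 1/(13.0270*1.8030) = 0.0426
R_1 = 0.1550/(92.4160*1.8030) = 0.0009
R_2 = 0.1470/(25.6200*1.8030) = 0.0032
R_conv_out = 1/(17.5070*1.8030) = 0.0317
R_total = 0.0784 K/W
Q = 122.1560 / 0.0784 = 1558.7368 W

R_total = 0.0784 K/W, Q = 1558.7368 W


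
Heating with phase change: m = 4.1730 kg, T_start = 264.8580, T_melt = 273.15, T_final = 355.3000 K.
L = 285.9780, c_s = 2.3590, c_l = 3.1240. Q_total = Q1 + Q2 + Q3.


Q1 (sensible, solid) = 4.1730 * 2.3590 * 8.2920 = 81.6273 kJ
Q2 (latent) = 4.1730 * 285.9780 = 1193.3862 kJ
Q3 (sensible, liquid) = 4.1730 * 3.1240 * 82.1500 = 1070.9445 kJ
Q_total = 2345.9581 kJ

2345.9581 kJ


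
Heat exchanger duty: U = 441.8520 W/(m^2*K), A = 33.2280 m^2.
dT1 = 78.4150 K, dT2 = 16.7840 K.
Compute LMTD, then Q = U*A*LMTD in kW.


LMTD = 39.9789 K
Q = 441.8520 * 33.2280 * 39.9789 = 586964.1637 W = 586.9642 kW

586.9642 kW


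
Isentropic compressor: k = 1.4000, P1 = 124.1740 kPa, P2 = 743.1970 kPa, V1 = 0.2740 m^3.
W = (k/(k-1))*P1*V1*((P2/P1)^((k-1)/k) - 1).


(k-1)/k = 0.2857
(P2/P1)^exp = 1.6673
W = 3.5000 * 124.1740 * 0.2740 * (1.6673 - 1) = 79.4673 kJ

79.4673 kJ


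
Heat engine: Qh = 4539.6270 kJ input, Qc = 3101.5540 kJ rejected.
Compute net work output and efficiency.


W = 4539.6270 - 3101.5540 = 1438.0730 kJ
eta = 1438.0730 / 4539.6270 = 0.3168 = 31.6782%

W = 1438.0730 kJ, eta = 31.6782%


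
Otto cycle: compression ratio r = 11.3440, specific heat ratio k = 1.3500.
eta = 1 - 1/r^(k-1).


r^(k-1) = 2.3397
eta = 1 - 1/2.3397 = 0.5726 = 57.2603%

57.2603%


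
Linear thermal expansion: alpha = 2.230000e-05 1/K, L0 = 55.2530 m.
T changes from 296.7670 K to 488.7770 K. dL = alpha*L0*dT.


dT = 192.0100 K
dL = 2.230000e-05 * 55.2530 * 192.0100 = 0.236584 m
L_final = 55.489584 m

dL = 0.236584 m


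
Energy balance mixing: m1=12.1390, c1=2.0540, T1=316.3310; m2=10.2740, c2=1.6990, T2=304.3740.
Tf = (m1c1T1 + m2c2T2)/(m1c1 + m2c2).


num = 13200.2492
den = 42.3890
Tf = 311.4072 K

311.4072 K


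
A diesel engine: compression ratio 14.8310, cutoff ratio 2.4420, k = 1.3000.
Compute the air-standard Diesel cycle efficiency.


r^(k-1) = 2.2457
rc^k = 3.1920
eta = 0.4793 = 47.9297%

47.9297%


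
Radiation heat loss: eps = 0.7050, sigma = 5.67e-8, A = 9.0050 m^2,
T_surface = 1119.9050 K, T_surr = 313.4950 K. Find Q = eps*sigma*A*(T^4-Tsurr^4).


T^4 = 1.5730e+12
Tsurr^4 = 9.6588e+09
Q = 0.7050 * 5.67e-8 * 9.0050 * 1.5633e+12 = 562737.2423 W

562737.2423 W


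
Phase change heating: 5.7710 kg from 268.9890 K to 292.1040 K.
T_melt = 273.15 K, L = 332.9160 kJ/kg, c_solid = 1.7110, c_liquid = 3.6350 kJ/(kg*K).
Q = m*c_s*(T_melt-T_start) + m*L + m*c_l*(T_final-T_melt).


Q1 (sensible, solid) = 5.7710 * 1.7110 * 4.1610 = 41.0865 kJ
Q2 (latent) = 5.7710 * 332.9160 = 1921.2582 kJ
Q3 (sensible, liquid) = 5.7710 * 3.6350 * 18.9540 = 397.6091 kJ
Q_total = 2359.9538 kJ

2359.9538 kJ


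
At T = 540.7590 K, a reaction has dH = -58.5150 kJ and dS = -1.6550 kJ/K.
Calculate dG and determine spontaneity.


T*dS = 540.7590 * -1.6550 = -894.9561 kJ
dG = -58.5150 + 894.9561 = 836.4411 kJ (non-spontaneous)

dG = 836.4411 kJ, non-spontaneous


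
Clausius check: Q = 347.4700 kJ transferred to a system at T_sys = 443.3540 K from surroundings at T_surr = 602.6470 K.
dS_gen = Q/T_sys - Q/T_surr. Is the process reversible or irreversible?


dS_sys = 347.4700/443.3540 = 0.7837 kJ/K
dS_surr = -347.4700/602.6470 = -0.5766 kJ/K
dS_gen = 0.7837 - 0.5766 = 0.2072 kJ/K (irreversible)

dS_gen = 0.2072 kJ/K, irreversible


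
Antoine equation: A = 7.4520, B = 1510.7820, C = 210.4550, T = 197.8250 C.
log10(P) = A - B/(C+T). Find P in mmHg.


C+T = 408.2800
B/(C+T) = 3.7004
log10(P) = 7.4520 - 3.7004 = 3.7516
P = 10^3.7516 = 5644.7200 mmHg

5644.7200 mmHg


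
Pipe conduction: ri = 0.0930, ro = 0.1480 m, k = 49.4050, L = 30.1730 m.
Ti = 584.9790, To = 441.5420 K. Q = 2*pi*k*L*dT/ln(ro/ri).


dT = 143.4370 K
ln(ro/ri) = 0.4646
Q = 2*pi*49.4050*30.1730*143.4370 / 0.4646 = 2891607.2559 W

2891607.2559 W


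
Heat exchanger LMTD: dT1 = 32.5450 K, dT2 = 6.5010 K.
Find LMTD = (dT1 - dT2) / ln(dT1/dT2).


dT1/dT2 = 5.0062
ln(dT1/dT2) = 1.6107
LMTD = 26.0440 / 1.6107 = 16.1697 K

16.1697 K


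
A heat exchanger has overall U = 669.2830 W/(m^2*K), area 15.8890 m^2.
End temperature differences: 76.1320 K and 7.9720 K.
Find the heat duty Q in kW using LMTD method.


LMTD = 30.2056 K
Q = 669.2830 * 15.8890 * 30.2056 = 321213.8028 W = 321.2138 kW

321.2138 kW


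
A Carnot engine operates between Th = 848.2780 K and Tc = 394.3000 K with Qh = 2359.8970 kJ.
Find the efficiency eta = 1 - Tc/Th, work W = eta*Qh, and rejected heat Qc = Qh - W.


eta = 1 - 394.3000/848.2780 = 0.5352
W = 0.5352 * 2359.8970 = 1262.9602 kJ
Qc = 2359.8970 - 1262.9602 = 1096.9368 kJ

eta = 53.5176%, W = 1262.9602 kJ, Qc = 1096.9368 kJ


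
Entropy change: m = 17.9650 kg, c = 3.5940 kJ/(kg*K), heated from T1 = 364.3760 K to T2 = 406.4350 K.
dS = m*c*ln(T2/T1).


T2/T1 = 1.1154
ln(T2/T1) = 0.1092
dS = 17.9650 * 3.5940 * 0.1092 = 7.0531 kJ/K

7.0531 kJ/K


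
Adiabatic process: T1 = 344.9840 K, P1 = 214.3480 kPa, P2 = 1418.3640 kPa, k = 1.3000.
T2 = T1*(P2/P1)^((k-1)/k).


(k-1)/k = 0.2308
(P2/P1)^exp = 1.5466
T2 = 344.9840 * 1.5466 = 533.5608 K

533.5608 K


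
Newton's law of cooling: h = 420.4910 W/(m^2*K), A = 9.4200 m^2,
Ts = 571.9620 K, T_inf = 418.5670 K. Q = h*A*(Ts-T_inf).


dT = 153.3950 K
Q = 420.4910 * 9.4200 * 153.3950 = 607601.4636 W

607601.4636 W


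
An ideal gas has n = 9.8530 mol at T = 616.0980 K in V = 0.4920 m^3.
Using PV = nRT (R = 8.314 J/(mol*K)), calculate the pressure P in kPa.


P = nRT/V = 9.8530 * 8.314 * 616.0980 / 0.4920
= 50469.4186 / 0.4920 = 102580.1191 Pa = 102.5801 kPa

102.5801 kPa


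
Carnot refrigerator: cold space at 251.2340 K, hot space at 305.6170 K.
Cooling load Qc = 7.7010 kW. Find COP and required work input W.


COP = 251.2340 / 54.3830 = 4.6197
W = 7.7010 / 4.6197 = 1.6670 kW

COP = 4.6197, W = 1.6670 kW


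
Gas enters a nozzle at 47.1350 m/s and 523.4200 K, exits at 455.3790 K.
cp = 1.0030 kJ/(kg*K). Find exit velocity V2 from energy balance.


dT = 68.0410 K
2*cp*1000*dT = 136490.2460
V1^2 = 2221.7082
V2 = sqrt(138711.9542) = 372.4405 m/s

372.4405 m/s


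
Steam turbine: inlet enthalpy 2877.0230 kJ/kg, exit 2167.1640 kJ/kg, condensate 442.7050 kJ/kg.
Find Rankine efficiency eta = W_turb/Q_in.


W = 709.8590 kJ/kg
Q_in = 2434.3180 kJ/kg
eta = 0.2916 = 29.1605%

eta = 29.1605%


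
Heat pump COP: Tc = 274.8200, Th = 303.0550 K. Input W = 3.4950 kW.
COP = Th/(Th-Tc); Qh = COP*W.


COP = 303.0550 / 28.2350 = 10.7333
Qh = 10.7333 * 3.4950 = 37.5129 kW

COP = 10.7333, Qh = 37.5129 kW


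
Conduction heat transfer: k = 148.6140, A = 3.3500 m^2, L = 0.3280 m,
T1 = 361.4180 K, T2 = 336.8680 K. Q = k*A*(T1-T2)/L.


dT = 24.5500 K
Q = 148.6140 * 3.3500 * 24.5500 / 0.3280 = 37263.3747 W

37263.3747 W


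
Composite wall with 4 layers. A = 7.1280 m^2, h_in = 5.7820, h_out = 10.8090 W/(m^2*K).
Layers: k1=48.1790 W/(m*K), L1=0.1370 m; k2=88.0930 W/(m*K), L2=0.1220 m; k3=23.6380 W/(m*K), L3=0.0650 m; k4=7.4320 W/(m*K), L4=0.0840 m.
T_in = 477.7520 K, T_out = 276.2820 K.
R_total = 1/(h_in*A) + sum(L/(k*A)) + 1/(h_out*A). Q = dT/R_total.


R_conv_in = 1/(5.7820*7.1280) = 0.0243
R_1 = 0.1370/(48.1790*7.1280) = 0.0004
R_2 = 0.1220/(88.0930*7.1280) = 0.0002
R_3 = 0.0650/(23.6380*7.1280) = 0.0004
R_4 = 0.0840/(7.4320*7.1280) = 0.0016
R_conv_out = 1/(10.8090*7.1280) = 0.0130
R_total = 0.0398 K/W
Q = 201.4700 / 0.0398 = 5061.1258 W

R_total = 0.0398 K/W, Q = 5061.1258 W


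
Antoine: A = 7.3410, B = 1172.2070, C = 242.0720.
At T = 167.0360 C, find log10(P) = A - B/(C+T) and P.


C+T = 409.1080
B/(C+T) = 2.8653
log10(P) = 7.3410 - 2.8653 = 4.4757
P = 10^4.4757 = 29903.6923 mmHg

29903.6923 mmHg


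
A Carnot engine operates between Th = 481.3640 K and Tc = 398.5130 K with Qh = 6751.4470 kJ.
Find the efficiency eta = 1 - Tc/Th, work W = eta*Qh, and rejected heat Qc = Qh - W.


eta = 1 - 398.5130/481.3640 = 0.1721
W = 0.1721 * 6751.4470 = 1162.0398 kJ
Qc = 6751.4470 - 1162.0398 = 5589.4072 kJ

eta = 17.2117%, W = 1162.0398 kJ, Qc = 5589.4072 kJ


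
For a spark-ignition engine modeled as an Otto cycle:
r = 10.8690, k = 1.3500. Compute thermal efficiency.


r^(k-1) = 2.3050
eta = 1 - 1/2.3050 = 0.5662 = 56.6156%

56.6156%


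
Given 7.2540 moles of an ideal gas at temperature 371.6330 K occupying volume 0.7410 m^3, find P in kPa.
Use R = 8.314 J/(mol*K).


P = nRT/V = 7.2540 * 8.314 * 371.6330 / 0.7410
= 22413.0956 / 0.7410 = 30247.0925 Pa = 30.2471 kPa

30.2471 kPa


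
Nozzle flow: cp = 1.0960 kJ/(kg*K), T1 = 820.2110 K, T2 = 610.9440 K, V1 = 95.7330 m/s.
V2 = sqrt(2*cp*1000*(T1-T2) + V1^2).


dT = 209.2670 K
2*cp*1000*dT = 458713.2640
V1^2 = 9164.8073
V2 = sqrt(467878.0713) = 684.0161 m/s

684.0161 m/s


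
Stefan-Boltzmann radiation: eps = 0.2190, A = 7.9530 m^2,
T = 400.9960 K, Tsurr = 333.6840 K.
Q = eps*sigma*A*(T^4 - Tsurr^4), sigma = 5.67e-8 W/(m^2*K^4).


T^4 = 2.5856e+10
Tsurr^4 = 1.2398e+10
Q = 0.2190 * 5.67e-8 * 7.9530 * 1.3458e+10 = 1329.0635 W

1329.0635 W


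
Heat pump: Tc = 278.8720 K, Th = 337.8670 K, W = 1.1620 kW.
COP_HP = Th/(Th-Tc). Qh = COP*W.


COP = 337.8670 / 58.9950 = 5.7270
Qh = 5.7270 * 1.1620 = 6.6548 kW

COP = 5.7270, Qh = 6.6548 kW


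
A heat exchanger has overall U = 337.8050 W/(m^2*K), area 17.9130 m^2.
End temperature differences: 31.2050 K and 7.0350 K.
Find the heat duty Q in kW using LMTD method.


LMTD = 16.2250 K
Q = 337.8050 * 17.9130 * 16.2250 = 98178.8349 W = 98.1788 kW

98.1788 kW


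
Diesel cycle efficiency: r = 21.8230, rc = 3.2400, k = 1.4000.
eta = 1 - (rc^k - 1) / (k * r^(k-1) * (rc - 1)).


r^(k-1) = 3.4321
rc^k = 5.1852
eta = 0.6112 = 61.1160%

61.1160%


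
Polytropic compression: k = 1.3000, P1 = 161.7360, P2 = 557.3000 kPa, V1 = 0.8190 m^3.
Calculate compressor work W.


(k-1)/k = 0.2308
(P2/P1)^exp = 1.3304
W = 4.3333 * 161.7360 * 0.8190 * (1.3304 - 1) = 189.6605 kJ

189.6605 kJ


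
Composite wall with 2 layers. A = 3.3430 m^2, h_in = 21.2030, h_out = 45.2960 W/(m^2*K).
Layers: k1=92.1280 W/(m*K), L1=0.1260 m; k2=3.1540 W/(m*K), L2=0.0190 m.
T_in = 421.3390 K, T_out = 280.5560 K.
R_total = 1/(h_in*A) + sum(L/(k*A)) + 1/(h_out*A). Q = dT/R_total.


R_conv_in = 1/(21.2030*3.3430) = 0.0141
R_1 = 0.1260/(92.1280*3.3430) = 0.0004
R_2 = 0.0190/(3.1540*3.3430) = 0.0018
R_conv_out = 1/(45.2960*3.3430) = 0.0066
R_total = 0.0229 K/W
Q = 140.7830 / 0.0229 = 6141.5359 W

R_total = 0.0229 K/W, Q = 6141.5359 W


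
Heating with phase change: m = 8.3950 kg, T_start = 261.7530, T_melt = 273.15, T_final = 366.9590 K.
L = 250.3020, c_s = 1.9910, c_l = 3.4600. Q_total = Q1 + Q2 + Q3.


Q1 (sensible, solid) = 8.3950 * 1.9910 * 11.3970 = 190.4945 kJ
Q2 (latent) = 8.3950 * 250.3020 = 2101.2853 kJ
Q3 (sensible, liquid) = 8.3950 * 3.4600 * 93.8090 = 2724.8419 kJ
Q_total = 5016.6217 kJ

5016.6217 kJ


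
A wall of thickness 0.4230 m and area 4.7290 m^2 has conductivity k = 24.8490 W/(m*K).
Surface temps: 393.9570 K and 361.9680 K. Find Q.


dT = 31.9890 K
Q = 24.8490 * 4.7290 * 31.9890 / 0.4230 = 8886.6592 W

8886.6592 W


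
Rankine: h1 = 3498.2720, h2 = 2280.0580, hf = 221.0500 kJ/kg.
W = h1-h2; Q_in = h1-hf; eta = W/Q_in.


W = 1218.2140 kJ/kg
Q_in = 3277.2220 kJ/kg
eta = 0.3717 = 37.1722%

eta = 37.1722%


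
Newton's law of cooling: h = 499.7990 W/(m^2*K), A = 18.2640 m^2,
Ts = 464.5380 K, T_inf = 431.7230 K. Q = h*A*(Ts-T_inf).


dT = 32.8150 K
Q = 499.7990 * 18.2640 * 32.8150 = 299546.1140 W

299546.1140 W


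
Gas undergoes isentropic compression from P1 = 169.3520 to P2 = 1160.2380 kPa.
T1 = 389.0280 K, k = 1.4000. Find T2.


(k-1)/k = 0.2857
(P2/P1)^exp = 1.7330
T2 = 389.0280 * 1.7330 = 674.1686 K

674.1686 K


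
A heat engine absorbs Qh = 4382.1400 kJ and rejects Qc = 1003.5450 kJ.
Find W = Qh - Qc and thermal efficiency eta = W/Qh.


W = 4382.1400 - 1003.5450 = 3378.5950 kJ
eta = 3378.5950 / 4382.1400 = 0.7710 = 77.0992%

W = 3378.5950 kJ, eta = 77.0992%


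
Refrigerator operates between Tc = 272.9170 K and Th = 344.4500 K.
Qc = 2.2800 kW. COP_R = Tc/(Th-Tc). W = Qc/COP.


COP = 272.9170 / 71.5330 = 3.8153
W = 2.2800 / 3.8153 = 0.5976 kW

COP = 3.8153, W = 0.5976 kW


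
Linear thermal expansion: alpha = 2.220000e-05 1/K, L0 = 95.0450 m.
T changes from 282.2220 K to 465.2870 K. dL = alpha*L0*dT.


dT = 183.0650 K
dL = 2.220000e-05 * 95.0450 * 183.0650 = 0.386267 m
L_final = 95.431267 m

dL = 0.386267 m
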